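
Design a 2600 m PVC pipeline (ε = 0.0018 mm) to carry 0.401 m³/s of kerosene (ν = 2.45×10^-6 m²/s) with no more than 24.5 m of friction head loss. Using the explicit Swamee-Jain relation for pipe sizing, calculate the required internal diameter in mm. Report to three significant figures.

Swamee-Jain (Type III): D = 0.66·[ε^1.25·(LQ²/(gh_f))^4.75 + ν·Q^9.4·(L/(gh_f))^5.2]^0.04
LQ²/(gh_f) = 1.740; L/(gh_f) = 10.82
Term 1 = ε^1.25·(…)^4.75 = 9.14×10^-7; Term 2 = ν·Q^9.4·(…)^5.2 = 1.09×10^-4
D = 0.66·(9.14×10^-7 + 1.09×10^-4)^0.04 = 0.4583 m = 458 mm
Check: V = 2.43 m/s, Re = 4.55×10^5, f = 0.01338, h_f = 22.9 m ≈ 24.5 m ✓

D ≈ 458 mm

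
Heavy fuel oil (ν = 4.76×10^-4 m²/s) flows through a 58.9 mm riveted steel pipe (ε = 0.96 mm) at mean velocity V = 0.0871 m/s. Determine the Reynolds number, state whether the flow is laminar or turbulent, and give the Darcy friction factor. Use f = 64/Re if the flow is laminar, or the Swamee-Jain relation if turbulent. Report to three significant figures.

Re ≈ 10.8; laminar; f = 64/Re ≈ 5.94

Re = VD/ν = 0.08710·0.0589/4.76×10^-4 = 10.8
Re < 2300 → laminar → f = 64/Re = 5.938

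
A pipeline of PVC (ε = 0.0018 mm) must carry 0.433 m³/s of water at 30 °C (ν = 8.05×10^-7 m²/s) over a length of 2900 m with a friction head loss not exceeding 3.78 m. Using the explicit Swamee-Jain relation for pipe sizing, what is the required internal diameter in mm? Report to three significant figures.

Swamee-Jain (Type III): D = 0.66·[ε^1.25·(LQ²/(gh_f))^4.75 + ν·Q^9.4·(L/(gh_f))^5.2]^0.04
LQ²/(gh_f) = 14.66; L/(gh_f) = 78.21
Term 1 = ε^1.25·(…)^4.75 = 0.0228; Term 2 = ν·Q^9.4·(…)^5.2 = 2.16
D = 0.66·(0.0228 + 2.16)^0.04 = 0.6809 m = 681 mm
Check: V = 1.19 m/s, Re = 1.01×10^6, f = 0.01166, h_f = 3.58 m ≈ 3.78 m ✓

D ≈ 681 mm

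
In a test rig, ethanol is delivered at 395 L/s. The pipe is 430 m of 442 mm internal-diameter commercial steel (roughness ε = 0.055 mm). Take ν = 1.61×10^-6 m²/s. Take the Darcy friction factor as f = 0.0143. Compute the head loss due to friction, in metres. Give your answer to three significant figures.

h_f ≈ 4.70 m

V = 4Q/(πD²) = 4·0.395/(π·0.442²) = 2.574 m/s
h_f = f(L/D)V²/(2g) = 0.01430·(430/0.442)·2.574²/(2·9.81) = 4.699 m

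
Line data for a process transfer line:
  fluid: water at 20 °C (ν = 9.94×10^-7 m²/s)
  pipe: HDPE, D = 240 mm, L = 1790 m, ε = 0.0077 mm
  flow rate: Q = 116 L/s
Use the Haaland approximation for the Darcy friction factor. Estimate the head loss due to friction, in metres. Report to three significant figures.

V = 4Q/(πD²) = 4·0.116/(π·0.240²) = 2.564 m/s
Re = VD/ν = 2.564·0.240/9.94×10^-7 = 6.19×10^5 → turbulent
ε/D = 0.0077/240 = 3.21×10^-5
Haaland: f = 0.01302
h_f = f(L/D)V²/(2g) = 0.01302·(1790/0.240)·2.564²/(2·9.81) = 32.55 m

h_f ≈ 32.6 m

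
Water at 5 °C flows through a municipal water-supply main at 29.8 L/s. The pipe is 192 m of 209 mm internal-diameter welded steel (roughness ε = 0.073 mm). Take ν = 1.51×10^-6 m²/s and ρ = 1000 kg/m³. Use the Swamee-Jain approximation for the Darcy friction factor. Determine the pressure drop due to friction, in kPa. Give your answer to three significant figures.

Δp ≈ 6.67 kPa

V = 4Q/(πD²) = 4·0.0298/(π·0.209²) = 0.8686 m/s
Re = VD/ν = 0.8686·0.209/1.51×10^-6 = 1.20×10^5 → turbulent
ε/D = 0.073/209 = 3.49×10^-4
Swamee-Jain: f = 0.01923
h_f = f(L/D)V²/(2g) = 0.01923·(192/0.209)·0.8686²/(2·9.81) = 0.6795 m
Δp = ρg·h_f = 1000·9.81·0.6795 = 6.666 kPa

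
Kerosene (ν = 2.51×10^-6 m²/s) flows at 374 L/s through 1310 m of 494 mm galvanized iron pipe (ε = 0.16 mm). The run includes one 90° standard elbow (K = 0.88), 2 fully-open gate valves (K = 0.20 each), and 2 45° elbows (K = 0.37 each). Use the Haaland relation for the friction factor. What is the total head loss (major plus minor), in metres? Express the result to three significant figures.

H_L ≈ 8.95 m

V = 4Q/(πD²) = 1.951 m/s; V²/2g = 0.1941 m
Re = 3.84×10^5, ε/D = 3.24×10^-4 → f = 0.01664 (Haaland)
Major: h_f = f(L/D)·V²/2g = 0.01664·2652·0.1941 = 8.562 m
Minor: ΣK = 2.02; h_m = ΣK·V²/2g = 0.3920 m
Total H_L = 8.562 + 0.3920 = 8.954 m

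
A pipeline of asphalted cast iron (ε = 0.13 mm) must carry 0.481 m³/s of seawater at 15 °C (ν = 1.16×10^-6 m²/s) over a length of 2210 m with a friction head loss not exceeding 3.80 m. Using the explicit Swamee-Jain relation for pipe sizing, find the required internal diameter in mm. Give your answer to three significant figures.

Swamee-Jain (Type III): D = 0.66·[ε^1.25·(LQ²/(gh_f))^4.75 + ν·Q^9.4·(L/(gh_f))^5.2]^0.04
LQ²/(gh_f) = 13.72; L/(gh_f) = 59.28
Term 1 = ε^1.25·(…)^4.75 = 3.50; Term 2 = ν·Q^9.4·(…)^5.2 = 1.98
D = 0.66·(3.50 + 1.98)^0.04 = 0.7065 m = 706 mm
Check: V = 1.23 m/s, Re = 7.47×10^5, f = 0.01487, h_f = 3.57 m ≈ 3.80 m ✓

D ≈ 706 mm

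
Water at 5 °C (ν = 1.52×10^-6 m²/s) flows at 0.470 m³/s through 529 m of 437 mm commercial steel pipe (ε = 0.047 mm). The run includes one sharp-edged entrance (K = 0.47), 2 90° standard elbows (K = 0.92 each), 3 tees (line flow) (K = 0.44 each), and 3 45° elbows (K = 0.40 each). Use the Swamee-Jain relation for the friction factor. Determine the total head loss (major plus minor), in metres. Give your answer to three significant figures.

H_L ≈ 10.7 m

V = 4Q/(πD²) = 3.134 m/s; V²/2g = 0.5005 m
Re = 9.01×10^5, ε/D = 1.08×10^-4 → f = 0.01374 (Swamee-Jain)
Major: h_f = f(L/D)·V²/2g = 0.01374·1211·0.5005 = 8.322 m
Minor: ΣK = 4.83; h_m = ΣK·V²/2g = 2.417 m
Total H_L = 8.322 + 2.417 = 10.74 m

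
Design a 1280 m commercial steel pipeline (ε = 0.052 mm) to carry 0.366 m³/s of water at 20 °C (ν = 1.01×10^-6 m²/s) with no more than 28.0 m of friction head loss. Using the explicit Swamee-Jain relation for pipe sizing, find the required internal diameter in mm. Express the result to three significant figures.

Swamee-Jain (Type III): D = 0.66·[ε^1.25·(LQ²/(gh_f))^4.75 + ν·Q^9.4·(L/(gh_f))^5.2]^0.04
LQ²/(gh_f) = 0.6242; L/(gh_f) = 4.660
Term 1 = ε^1.25·(…)^4.75 = 4.71×10^-7; Term 2 = ν·Q^9.4·(…)^5.2 = 2.38×10^-7
D = 0.66·(4.71×10^-7 + 2.38×10^-7)^0.04 = 0.3746 m = 375 mm
Check: V = 3.32 m/s, Re = 1.23×10^6, f = 0.01385, h_f = 26.6 m ≈ 28.0 m ✓

D ≈ 375 mm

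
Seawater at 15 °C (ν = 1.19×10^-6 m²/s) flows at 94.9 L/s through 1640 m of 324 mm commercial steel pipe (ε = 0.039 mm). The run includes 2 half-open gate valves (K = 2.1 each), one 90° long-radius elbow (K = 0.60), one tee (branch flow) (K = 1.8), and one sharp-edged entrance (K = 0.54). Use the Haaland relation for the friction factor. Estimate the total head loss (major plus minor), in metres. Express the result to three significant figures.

V = 4Q/(πD²) = 1.151 m/s; V²/2g = 0.06753 m
Re = 3.13×10^5, ε/D = 1.20×10^-4 → f = 0.01532 (Haaland)
Major: h_f = f(L/D)·V²/2g = 0.01532·5062·0.06753 = 5.236 m
Minor: ΣK = 7.14; h_m = ΣK·V²/2g = 0.4821 m
Total H_L = 5.236 + 0.4821 = 5.718 m

H_L ≈ 5.72 m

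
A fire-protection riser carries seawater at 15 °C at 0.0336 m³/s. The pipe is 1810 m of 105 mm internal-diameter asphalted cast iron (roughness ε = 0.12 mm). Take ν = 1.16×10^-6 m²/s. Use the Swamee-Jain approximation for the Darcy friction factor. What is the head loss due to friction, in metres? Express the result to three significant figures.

h_f ≈ 280 m

V = 4Q/(πD²) = 4·0.0336/(π·0.105²) = 3.880 m/s
Re = VD/ν = 3.880·0.105/1.16×10^-6 = 3.51×10^5 → turbulent
ε/D = 0.12/105 = 0.00114
Swamee-Jain: f = 0.02119
h_f = f(L/D)V²/(2g) = 0.02119·(1810/0.105)·3.880²/(2·9.81) = 280.3 m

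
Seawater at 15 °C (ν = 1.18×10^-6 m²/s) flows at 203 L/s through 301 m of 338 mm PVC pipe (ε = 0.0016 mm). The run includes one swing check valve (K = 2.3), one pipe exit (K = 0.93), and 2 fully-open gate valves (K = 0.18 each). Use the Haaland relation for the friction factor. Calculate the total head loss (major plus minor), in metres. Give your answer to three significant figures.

V = 4Q/(πD²) = 2.262 m/s; V²/2g = 0.2609 m
Re = 6.48×10^5, ε/D = 4.73×10^-6 → f = 0.01254 (Haaland)
Major: h_f = f(L/D)·V²/2g = 0.01254·890.5·0.2609 = 2.913 m
Minor: ΣK = 3.59; h_m = ΣK·V²/2g = 0.9366 m
Total H_L = 2.913 + 0.9366 = 3.850 m

H_L ≈ 3.85 m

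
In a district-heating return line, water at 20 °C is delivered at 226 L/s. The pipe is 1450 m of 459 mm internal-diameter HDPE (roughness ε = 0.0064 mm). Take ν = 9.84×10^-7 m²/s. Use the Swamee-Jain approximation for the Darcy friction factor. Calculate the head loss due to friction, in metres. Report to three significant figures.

h_f ≈ 3.84 m

V = 4Q/(πD²) = 4·0.226/(π·0.459²) = 1.366 m/s
Re = VD/ν = 1.366·0.459/9.84×10^-7 = 6.37×10^5 → turbulent
ε/D = 0.0064/459 = 1.39×10^-5
Swamee-Jain: f = 0.01280
h_f = f(L/D)V²/(2g) = 0.01280·(1450/0.459)·1.366²/(2·9.81) = 3.844 m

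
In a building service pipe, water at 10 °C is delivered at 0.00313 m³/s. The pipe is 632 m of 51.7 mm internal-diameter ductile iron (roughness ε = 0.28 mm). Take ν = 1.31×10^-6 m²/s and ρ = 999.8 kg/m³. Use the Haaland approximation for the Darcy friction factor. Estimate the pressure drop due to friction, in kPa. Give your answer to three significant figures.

V = 4Q/(πD²) = 4·0.00313/(π·0.0517²) = 1.491 m/s
Re = VD/ν = 1.491·0.0517/1.31×10^-6 = 5.88×10^4 → turbulent
ε/D = 0.28/51.7 = 0.00542
Haaland: f = 0.03253
h_f = f(L/D)V²/(2g) = 0.03253·(632/0.0517)·1.491²/(2·9.81) = 45.06 m
Δp = ρg·h_f = 999.8·9.81·45.06 = 441.9 kPa

Δp ≈ 442 kPa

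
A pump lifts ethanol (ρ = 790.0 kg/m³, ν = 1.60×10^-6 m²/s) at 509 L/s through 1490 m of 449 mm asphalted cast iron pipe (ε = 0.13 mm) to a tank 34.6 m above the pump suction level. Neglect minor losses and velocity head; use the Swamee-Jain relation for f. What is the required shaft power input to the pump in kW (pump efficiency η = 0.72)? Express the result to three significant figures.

V = 4Q/(πD²) = 3.215 m/s; Re = 9.02×10^5; ε/D = 2.90×10^-4; f = 0.01574
h_f = f(L/D)V²/2g = 27.51 m
Total head H = z + h_f = 34.6 + 27.51 = 62.11 m
P_hyd = ρgQH = 790.0·9.81·0.509·62.11 = 245.0 kW
P_shaft = P_hyd/η = 245.0/0.72 = 340.3 kW

P_shaft ≈ 340 kW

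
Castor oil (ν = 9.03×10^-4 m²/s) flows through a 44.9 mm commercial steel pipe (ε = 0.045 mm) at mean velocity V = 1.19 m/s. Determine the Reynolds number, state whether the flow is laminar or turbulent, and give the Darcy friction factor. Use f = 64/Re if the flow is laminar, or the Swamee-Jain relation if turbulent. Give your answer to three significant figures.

Re ≈ 59.2; laminar; f = 64/Re ≈ 1.08

Re = VD/ν = 1.190·0.0449/9.03×10^-4 = 59.2
Re < 2300 → laminar → f = 64/Re = 1.082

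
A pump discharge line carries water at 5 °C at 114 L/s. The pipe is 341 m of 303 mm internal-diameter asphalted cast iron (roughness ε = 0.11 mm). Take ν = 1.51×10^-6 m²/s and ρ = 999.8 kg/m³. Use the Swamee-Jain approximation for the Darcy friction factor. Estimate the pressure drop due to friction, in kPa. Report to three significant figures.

Δp ≈ 24.5 kPa

V = 4Q/(πD²) = 4·0.114/(π·0.303²) = 1.581 m/s
Re = VD/ν = 1.581·0.303/1.51×10^-6 = 3.17×10^5 → turbulent
ε/D = 0.11/303 = 3.63×10^-4
Swamee-Jain: f = 0.01741
h_f = f(L/D)V²/(2g) = 0.01741·(341/0.303)·1.581²/(2·9.81) = 2.496 m
Δp = ρg·h_f = 999.8·9.81·2.496 = 24.48 kPa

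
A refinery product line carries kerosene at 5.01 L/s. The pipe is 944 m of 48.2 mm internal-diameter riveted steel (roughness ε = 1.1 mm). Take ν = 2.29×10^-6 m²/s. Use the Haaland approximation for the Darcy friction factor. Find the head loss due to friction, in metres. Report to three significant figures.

V = 4Q/(πD²) = 4·0.00501/(π·0.0482²) = 2.746 m/s
Re = VD/ν = 2.746·0.0482/2.29×10^-6 = 5.78×10^4 → turbulent
ε/D = 1.1/48.2 = 0.0228
Haaland: f = 0.05191
h_f = f(L/D)V²/(2g) = 0.05191·(944/0.0482)·2.746²/(2·9.81) = 390.6 m

h_f ≈ 391 m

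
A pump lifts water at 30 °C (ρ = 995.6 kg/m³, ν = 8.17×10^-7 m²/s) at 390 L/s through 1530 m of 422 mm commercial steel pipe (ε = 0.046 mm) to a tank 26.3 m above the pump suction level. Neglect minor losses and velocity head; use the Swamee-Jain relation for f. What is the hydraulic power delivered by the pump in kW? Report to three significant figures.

P_hyd ≈ 173 kW

V = 4Q/(πD²) = 2.788 m/s; Re = 1.44×10^6; ε/D = 1.09×10^-4; f = 0.01328
h_f = f(L/D)V²/2g = 19.09 m
Total head H = z + h_f = 26.3 + 19.09 = 45.39 m
P_hyd = ρgQH = 995.6·9.81·0.390·45.39 = 172.9 kW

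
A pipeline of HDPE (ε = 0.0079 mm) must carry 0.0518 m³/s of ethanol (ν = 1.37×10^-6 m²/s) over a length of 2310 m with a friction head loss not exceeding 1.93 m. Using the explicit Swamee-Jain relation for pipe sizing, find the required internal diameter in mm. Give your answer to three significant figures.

Swamee-Jain (Type III): D = 0.66·[ε^1.25·(LQ²/(gh_f))^4.75 + ν·Q^9.4·(L/(gh_f))^5.2]^0.04
LQ²/(gh_f) = 0.3274; L/(gh_f) = 122.0
Term 1 = ε^1.25·(…)^4.75 = 2.08×10^-9; Term 2 = ν·Q^9.4·(…)^5.2 = 7.95×10^-8
D = 0.66·(2.08×10^-9 + 7.95×10^-8)^0.04 = 0.3436 m = 344 mm
Check: V = 0.559 m/s, Re = 1.40×10^5, f = 0.01684, h_f = 1.80 m ≈ 1.93 m ✓

D ≈ 344 mm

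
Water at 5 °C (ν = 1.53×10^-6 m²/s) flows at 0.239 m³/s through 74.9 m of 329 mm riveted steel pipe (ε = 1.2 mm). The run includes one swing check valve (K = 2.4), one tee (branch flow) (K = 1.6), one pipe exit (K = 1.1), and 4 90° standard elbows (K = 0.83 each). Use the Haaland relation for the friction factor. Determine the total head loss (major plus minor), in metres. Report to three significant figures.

V = 4Q/(πD²) = 2.811 m/s; V²/2g = 0.4028 m
Re = 6.05×10^5, ε/D = 0.00365 → f = 0.02790 (Haaland)
Major: h_f = f(L/D)·V²/2g = 0.02790·227.7·0.4028 = 2.558 m
Minor: ΣK = 8.42; h_m = ΣK·V²/2g = 3.392 m
Total H_L = 2.558 + 3.392 = 5.950 m

H_L ≈ 5.95 m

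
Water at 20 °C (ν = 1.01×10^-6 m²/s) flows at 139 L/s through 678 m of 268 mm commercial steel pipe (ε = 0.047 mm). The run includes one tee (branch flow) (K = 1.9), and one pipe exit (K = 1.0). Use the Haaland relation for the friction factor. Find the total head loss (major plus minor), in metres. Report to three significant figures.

H_L ≈ 12.4 m

V = 4Q/(πD²) = 2.464 m/s; V²/2g = 0.3095 m
Re = 6.54×10^5, ε/D = 1.75×10^-4 → f = 0.01472 (Haaland)
Major: h_f = f(L/D)·V²/2g = 0.01472·2530·0.3095 = 11.53 m
Minor: ΣK = 2.90; h_m = ΣK·V²/2g = 0.8974 m
Total H_L = 11.53 + 0.8974 = 12.43 m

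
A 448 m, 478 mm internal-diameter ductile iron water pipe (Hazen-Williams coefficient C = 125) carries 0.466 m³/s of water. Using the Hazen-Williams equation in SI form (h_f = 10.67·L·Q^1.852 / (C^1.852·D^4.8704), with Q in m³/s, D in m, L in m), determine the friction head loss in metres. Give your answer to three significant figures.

h_f = 10.67·448·0.466^1.852 / (125^1.852·0.478^4.8704) = 5.535 m

h_f ≈ 5.54 m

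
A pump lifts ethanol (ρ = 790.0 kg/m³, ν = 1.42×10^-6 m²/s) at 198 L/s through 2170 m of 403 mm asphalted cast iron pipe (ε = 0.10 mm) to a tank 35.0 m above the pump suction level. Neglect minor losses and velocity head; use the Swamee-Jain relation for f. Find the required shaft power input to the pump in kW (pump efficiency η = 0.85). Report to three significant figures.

P_shaft ≈ 82.4 kW

V = 4Q/(πD²) = 1.552 m/s; Re = 4.41×10^5; ε/D = 2.48×10^-4; f = 0.01611
h_f = f(L/D)V²/2g = 10.65 m
Total head H = z + h_f = 35.0 + 10.65 = 45.65 m
P_hyd = ρgQH = 790.0·9.81·0.198·45.65 = 70.05 kW
P_shaft = P_hyd/η = 70.05/0.85 = 82.41 kW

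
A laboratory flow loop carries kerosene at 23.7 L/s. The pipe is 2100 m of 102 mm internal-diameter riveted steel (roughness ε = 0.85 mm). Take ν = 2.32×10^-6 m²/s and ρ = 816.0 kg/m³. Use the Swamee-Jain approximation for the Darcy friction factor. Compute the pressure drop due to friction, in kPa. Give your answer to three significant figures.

V = 4Q/(πD²) = 4·0.0237/(π·0.102²) = 2.900 m/s
Re = VD/ν = 2.900·0.102/2.32×10^-6 = 1.28×10^5 → turbulent
ε/D = 0.85/102 = 0.00833
Swamee-Jain: f = 0.03642
h_f = f(L/D)V²/(2g) = 0.03642·(2100/0.102)·2.900²/(2·9.81) = 321.5 m
Δp = ρg·h_f = 816.0·9.81·321.5 = 2573 kPa

Δp ≈ 2570 kPa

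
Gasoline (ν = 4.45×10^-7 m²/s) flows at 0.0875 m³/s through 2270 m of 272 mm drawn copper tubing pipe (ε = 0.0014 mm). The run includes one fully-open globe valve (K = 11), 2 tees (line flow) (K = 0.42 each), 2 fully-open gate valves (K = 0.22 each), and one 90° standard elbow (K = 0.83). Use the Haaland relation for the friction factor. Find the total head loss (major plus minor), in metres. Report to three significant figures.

V = 4Q/(πD²) = 1.506 m/s; V²/2g = 0.1156 m
Re = 9.20×10^5, ε/D = 5.15×10^-6 → f = 0.01183 (Haaland)
Major: h_f = f(L/D)·V²/2g = 0.01183·8346·0.1156 = 11.41 m
Minor: ΣK = 13.1; h_m = ΣK·V²/2g = 1.515 m
Total H_L = 11.41 + 1.515 = 12.93 m

H_L ≈ 12.9 m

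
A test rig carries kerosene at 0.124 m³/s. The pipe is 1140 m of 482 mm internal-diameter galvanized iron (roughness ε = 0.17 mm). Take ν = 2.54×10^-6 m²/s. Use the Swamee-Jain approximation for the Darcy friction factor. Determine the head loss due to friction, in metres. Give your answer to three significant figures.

V = 4Q/(πD²) = 4·0.124/(π·0.482²) = 0.6796 m/s
Re = VD/ν = 0.6796·0.482/2.54×10^-6 = 1.29×10^5 → turbulent
ε/D = 0.17/482 = 3.53×10^-4
Swamee-Jain: f = 0.01907
h_f = f(L/D)V²/(2g) = 0.01907·(1140/0.482)·0.6796²/(2·9.81) = 1.062 m

h_f ≈ 1.06 m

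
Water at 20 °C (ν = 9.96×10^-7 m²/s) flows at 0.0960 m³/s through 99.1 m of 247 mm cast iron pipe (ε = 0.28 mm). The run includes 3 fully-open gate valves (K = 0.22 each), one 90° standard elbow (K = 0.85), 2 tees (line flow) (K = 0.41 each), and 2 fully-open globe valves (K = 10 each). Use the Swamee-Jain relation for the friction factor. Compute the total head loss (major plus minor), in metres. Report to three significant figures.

H_L ≈ 6.29 m

V = 4Q/(πD²) = 2.003 m/s; V²/2g = 0.2046 m
Re = 4.97×10^5, ε/D = 0.00113 → f = 0.02092 (Swamee-Jain)
Major: h_f = f(L/D)·V²/2g = 0.02092·401.2·0.2046 = 1.717 m
Minor: ΣK = 22.3; h_m = ΣK·V²/2g = 4.568 m
Total H_L = 1.717 + 4.568 = 6.286 m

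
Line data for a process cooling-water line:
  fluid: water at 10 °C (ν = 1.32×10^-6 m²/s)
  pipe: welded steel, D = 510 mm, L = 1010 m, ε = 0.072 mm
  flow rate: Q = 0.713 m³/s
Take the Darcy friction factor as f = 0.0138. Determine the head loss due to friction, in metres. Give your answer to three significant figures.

h_f ≈ 17.0 m

V = 4Q/(πD²) = 4·0.713/(π·0.510²) = 3.490 m/s
h_f = f(L/D)V²/(2g) = 0.01380·(1010/0.510)·3.490²/(2·9.81) = 16.97 m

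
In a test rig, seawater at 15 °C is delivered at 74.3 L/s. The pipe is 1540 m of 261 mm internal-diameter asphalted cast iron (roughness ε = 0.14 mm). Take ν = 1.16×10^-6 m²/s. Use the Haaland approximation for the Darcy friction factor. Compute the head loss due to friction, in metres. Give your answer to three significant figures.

V = 4Q/(πD²) = 4·0.0743/(π·0.261²) = 1.389 m/s
Re = VD/ν = 1.389·0.261/1.16×10^-6 = 3.12×10^5 → turbulent
ε/D = 0.14/261 = 5.36×10^-4
Haaland: f = 0.01824
h_f = f(L/D)V²/(2g) = 0.01824·(1540/0.261)·1.389²/(2·9.81) = 10.58 m

h_f ≈ 10.6 m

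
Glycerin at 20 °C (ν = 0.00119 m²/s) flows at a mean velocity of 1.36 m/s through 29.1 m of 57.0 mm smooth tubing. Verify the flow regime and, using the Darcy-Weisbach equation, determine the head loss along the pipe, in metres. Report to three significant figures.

h_f ≈ 47.3 m

Re = VD/ν = 1.36·0.05700/0.00119 = 65.1 → laminar (Re < 2300)
f = 64/Re = 0.9825
h_f = f(L/D)V²/(2g) = 0.9825·(29.1/0.05700)·1.36²/(2·9.81) = 47.28 m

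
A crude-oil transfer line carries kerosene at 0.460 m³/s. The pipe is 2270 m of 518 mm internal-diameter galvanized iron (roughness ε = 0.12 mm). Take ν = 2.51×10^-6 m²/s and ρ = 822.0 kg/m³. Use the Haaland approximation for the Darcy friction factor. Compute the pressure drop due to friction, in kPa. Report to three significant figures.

V = 4Q/(πD²) = 4·0.460/(π·0.518²) = 2.183 m/s
Re = VD/ν = 2.183·0.518/2.51×10^-6 = 4.50×10^5 → turbulent
ε/D = 0.12/518 = 2.32×10^-4
Haaland: f = 0.01571
h_f = f(L/D)V²/(2g) = 0.01571·(2270/0.518)·2.183²/(2·9.81) = 16.71 m
Δp = ρg·h_f = 822.0·9.81·16.71 = 134.8 kPa

Δp ≈ 135 kPa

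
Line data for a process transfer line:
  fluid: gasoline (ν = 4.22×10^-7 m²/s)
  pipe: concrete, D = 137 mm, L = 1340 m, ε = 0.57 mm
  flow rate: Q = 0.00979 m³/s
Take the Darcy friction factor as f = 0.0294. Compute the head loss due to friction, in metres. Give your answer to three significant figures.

V = 4Q/(πD²) = 4·0.00979/(π·0.137²) = 0.6641 m/s
h_f = f(L/D)V²/(2g) = 0.02940·(1340/0.137)·0.6641²/(2·9.81) = 6.465 m

h_f ≈ 6.46 m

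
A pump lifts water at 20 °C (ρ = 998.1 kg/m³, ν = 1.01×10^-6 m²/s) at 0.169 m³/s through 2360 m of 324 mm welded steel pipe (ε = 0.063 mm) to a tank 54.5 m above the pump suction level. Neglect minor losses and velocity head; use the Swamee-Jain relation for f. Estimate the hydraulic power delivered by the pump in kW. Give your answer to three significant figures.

V = 4Q/(πD²) = 2.050 m/s; Re = 6.58×10^5; ε/D = 1.94×10^-4; f = 0.01512
h_f = f(L/D)V²/2g = 23.59 m
Total head H = z + h_f = 54.5 + 23.59 = 78.09 m
P_hyd = ρgQH = 998.1·9.81·0.169·78.09 = 129.2 kW

P_hyd ≈ 129 kW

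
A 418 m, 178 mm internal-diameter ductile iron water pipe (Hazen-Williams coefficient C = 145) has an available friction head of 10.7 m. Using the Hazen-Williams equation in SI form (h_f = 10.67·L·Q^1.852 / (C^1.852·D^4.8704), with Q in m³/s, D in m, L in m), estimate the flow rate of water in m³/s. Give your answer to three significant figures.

Q ≈ 0.0596 m³/s

Rearranging: Q = [h_f·C^1.852·D^4.8704 / (10.67·L)]^(1/1.852)
Q = [10.7·145^1.852·0.178^4.8704 / (10.67·418)]^0.540 = 0.05963 m³/s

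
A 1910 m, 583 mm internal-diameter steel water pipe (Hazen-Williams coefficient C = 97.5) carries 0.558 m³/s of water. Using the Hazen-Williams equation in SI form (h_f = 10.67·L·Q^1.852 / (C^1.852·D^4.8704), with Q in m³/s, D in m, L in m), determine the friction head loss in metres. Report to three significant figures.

h_f ≈ 19.8 m

h_f = 10.67·1910·0.558^1.852 / (97.5^1.852·0.583^4.8704) = 19.84 m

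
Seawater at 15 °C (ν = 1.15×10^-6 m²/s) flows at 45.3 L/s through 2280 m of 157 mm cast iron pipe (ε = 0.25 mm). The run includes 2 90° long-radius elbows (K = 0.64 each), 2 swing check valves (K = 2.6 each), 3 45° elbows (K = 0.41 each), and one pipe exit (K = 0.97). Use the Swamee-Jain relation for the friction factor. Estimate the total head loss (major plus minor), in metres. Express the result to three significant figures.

H_L ≈ 95.1 m

V = 4Q/(πD²) = 2.340 m/s; V²/2g = 0.2791 m
Re = 3.19×10^5, ε/D = 0.00159 → f = 0.02287 (Swamee-Jain)
Major: h_f = f(L/D)·V²/2g = 0.02287·14522·0.2791 = 92.70 m
Minor: ΣK = 8.68; h_m = ΣK·V²/2g = 2.422 m
Total H_L = 92.70 + 2.422 = 95.12 m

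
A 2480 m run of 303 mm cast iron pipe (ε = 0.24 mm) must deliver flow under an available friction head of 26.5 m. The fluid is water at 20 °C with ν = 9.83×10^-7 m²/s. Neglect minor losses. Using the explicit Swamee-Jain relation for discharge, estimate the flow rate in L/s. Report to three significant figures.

Q ≈ 131 L/s

Swamee-Jain (Type II): Q = -0.965·√(gD⁵h_f/L)·ln[ε/(3.7D) + √(3.17ν²L/(gD³h_f))]
√(gD⁵h_f/L) = √(9.81·0.303⁵·26.5/2480) = 0.01636
ε/(3.7D) = 2.14×10^-4; √(3.17ν²L/(gD³h_f)) = 3.24×10^-5
Q = -0.965·0.01636·ln(2.465×10^-4) = 0.1312 m³/s
Check: V = 1.82 m/s, Re = 5.61×10^5, f = 0.01932, h_f = 26.7 m ≈ 26.5 m ✓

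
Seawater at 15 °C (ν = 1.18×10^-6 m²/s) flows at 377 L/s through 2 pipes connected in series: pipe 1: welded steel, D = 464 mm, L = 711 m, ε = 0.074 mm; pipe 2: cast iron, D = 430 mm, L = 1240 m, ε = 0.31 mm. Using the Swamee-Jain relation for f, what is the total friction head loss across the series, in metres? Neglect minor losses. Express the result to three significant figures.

H ≈ 24.1 m

Pipe 1: V = 2.230 m/s, Re = 8.77×10^5, ε/D = 1.59×10^-4, f = 0.01443, h_1 = f(L/D)V²/2g = 5.602 m
Pipe 2: V = 2.596 m/s, Re = 9.46×10^5, ε/D = 7.21×10^-4, f = 0.01866, h_2 = f(L/D)V²/2g = 18.49 m
Series → Q common, losses add: H = Σh = 24.09 m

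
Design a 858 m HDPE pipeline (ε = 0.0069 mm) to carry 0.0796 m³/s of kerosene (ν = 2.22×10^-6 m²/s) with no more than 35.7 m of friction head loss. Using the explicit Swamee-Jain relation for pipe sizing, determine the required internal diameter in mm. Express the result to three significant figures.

Swamee-Jain (Type III): D = 0.66·[ε^1.25·(LQ²/(gh_f))^4.75 + ν·Q^9.4·(L/(gh_f))^5.2]^0.04
LQ²/(gh_f) = 0.01552; L/(gh_f) = 2.450
Term 1 = ε^1.25·(…)^4.75 = 9.03×10^-16; Term 2 = ν·Q^9.4·(…)^5.2 = 1.09×10^-14
D = 0.66·(9.03×10^-16 + 1.09×10^-14)^0.04 = 0.1830 m = 183 mm
Check: V = 3.03 m/s, Re = 2.49×10^5, f = 0.01527, h_f = 33.4 m ≈ 35.7 m ✓

D ≈ 183 mm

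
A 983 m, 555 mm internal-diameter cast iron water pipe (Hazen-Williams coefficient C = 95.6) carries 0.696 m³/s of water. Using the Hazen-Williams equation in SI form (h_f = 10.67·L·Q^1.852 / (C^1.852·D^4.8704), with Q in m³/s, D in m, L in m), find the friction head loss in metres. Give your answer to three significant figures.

h_f ≈ 20.3 m

h_f = 10.67·983·0.696^1.852 / (95.6^1.852·0.555^4.8704) = 20.27 m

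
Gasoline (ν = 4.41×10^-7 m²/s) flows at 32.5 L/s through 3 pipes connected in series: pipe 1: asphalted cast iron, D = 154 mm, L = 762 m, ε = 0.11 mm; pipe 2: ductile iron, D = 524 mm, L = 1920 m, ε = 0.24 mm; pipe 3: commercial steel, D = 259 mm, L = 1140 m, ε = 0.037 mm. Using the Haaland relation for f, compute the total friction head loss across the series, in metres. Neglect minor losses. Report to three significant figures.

Pipe 1: V = 1.745 m/s, Re = 6.09×10^5, ε/D = 7.14×10^-4, f = 0.01870, h_1 = f(L/D)V²/2g = 14.36 m
Pipe 2: V = 0.1507 m/s, Re = 1.79×10^5, ε/D = 4.58×10^-4, f = 0.01861, h_2 = f(L/D)V²/2g = 0.07892 m
Pipe 3: V = 0.6169 m/s, Re = 3.62×10^5, ε/D = 1.43×10^-4, f = 0.01525, h_3 = f(L/D)V²/2g = 1.302 m
Series → Q common, losses add: H = Σh = 15.74 m

H ≈ 15.7 m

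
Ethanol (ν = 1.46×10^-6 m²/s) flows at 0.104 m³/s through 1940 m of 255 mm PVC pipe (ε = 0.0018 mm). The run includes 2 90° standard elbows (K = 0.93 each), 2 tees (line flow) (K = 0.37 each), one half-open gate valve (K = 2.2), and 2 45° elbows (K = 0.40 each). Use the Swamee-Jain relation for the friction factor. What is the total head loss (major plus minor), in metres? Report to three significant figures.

H_L ≈ 23.7 m

V = 4Q/(πD²) = 2.036 m/s; V²/2g = 0.2114 m
Re = 3.56×10^5, ε/D = 7.06×10^-6 → f = 0.01402 (Swamee-Jain)
Major: h_f = f(L/D)·V²/2g = 0.01402·7608·0.2114 = 22.54 m
Minor: ΣK = 5.60; h_m = ΣK·V²/2g = 1.184 m
Total H_L = 22.54 + 1.184 = 23.73 m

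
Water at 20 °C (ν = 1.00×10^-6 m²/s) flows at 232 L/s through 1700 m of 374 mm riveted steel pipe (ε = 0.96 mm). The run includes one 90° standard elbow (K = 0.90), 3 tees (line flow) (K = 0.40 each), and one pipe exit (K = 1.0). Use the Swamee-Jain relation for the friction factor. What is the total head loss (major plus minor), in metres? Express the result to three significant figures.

H_L ≈ 26.9 m

V = 4Q/(πD²) = 2.112 m/s; V²/2g = 0.2273 m
Re = 7.90×10^5, ε/D = 0.00257 → f = 0.02533 (Swamee-Jain)
Major: h_f = f(L/D)·V²/2g = 0.02533·4545·0.2273 = 26.17 m
Minor: ΣK = 3.10; h_m = ΣK·V²/2g = 0.7046 m
Total H_L = 26.17 + 0.7046 = 26.88 m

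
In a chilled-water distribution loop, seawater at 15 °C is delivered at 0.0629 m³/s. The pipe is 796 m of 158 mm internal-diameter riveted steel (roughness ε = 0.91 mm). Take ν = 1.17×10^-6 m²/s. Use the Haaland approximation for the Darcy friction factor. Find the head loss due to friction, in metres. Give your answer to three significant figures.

h_f ≈ 84.5 m

V = 4Q/(πD²) = 4·0.0629/(π·0.158²) = 3.208 m/s
Re = VD/ν = 3.208·0.158/1.17×10^-6 = 4.33×10^5 → turbulent
ε/D = 0.91/158 = 0.00576
Haaland: f = 0.03196
h_f = f(L/D)V²/(2g) = 0.03196·(796/0.158)·3.208²/(2·9.81) = 84.45 m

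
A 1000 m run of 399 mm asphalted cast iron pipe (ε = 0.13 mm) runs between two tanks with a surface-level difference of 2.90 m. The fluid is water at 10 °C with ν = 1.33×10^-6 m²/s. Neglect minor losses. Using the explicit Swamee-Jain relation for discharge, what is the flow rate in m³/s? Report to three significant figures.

Swamee-Jain (Type II): Q = -0.965·√(gD⁵h_f/L)·ln[ε/(3.7D) + √(3.17ν²L/(gD³h_f))]
√(gD⁵h_f/L) = √(9.81·0.399⁵·2.90/1000) = 0.01696
ε/(3.7D) = 8.81×10^-5; √(3.17ν²L/(gD³h_f)) = 5.57×10^-5
Q = -0.965·0.01696·ln(1.438×10^-4) = 0.1448 m³/s
Check: V = 1.16 m/s, Re = 3.47×10^5, f = 0.01703, h_f = 2.92 m ≈ 2.90 m ✓

Q ≈ 0.145 m³/s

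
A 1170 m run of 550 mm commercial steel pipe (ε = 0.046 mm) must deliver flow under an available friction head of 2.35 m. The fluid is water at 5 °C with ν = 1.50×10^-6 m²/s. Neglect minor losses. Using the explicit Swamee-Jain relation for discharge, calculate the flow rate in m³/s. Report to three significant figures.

Q ≈ 0.291 m³/s

Swamee-Jain (Type II): Q = -0.965·√(gD⁵h_f/L)·ln[ε/(3.7D) + √(3.17ν²L/(gD³h_f))]
√(gD⁵h_f/L) = √(9.81·0.550⁵·2.35/1170) = 0.03149
ε/(3.7D) = 2.26×10^-5; √(3.17ν²L/(gD³h_f)) = 4.66×10^-5
Q = -0.965·0.03149·ln(6.925×10^-5) = 0.2911 m³/s
Check: V = 1.23 m/s, Re = 4.49×10^5, f = 0.01446, h_f = 2.35 m ≈ 2.35 m ✓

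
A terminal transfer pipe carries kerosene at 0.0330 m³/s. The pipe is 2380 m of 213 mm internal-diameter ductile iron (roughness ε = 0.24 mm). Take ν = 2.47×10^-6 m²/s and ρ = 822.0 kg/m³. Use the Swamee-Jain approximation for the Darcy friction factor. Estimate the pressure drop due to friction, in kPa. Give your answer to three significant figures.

Δp ≈ 91.6 kPa

V = 4Q/(πD²) = 4·0.0330/(π·0.213²) = 0.9261 m/s
Re = VD/ν = 0.9261·0.213/2.47×10^-6 = 7.99×10^4 → turbulent
ε/D = 0.24/213 = 0.00113
Swamee-Jain: f = 0.02326
h_f = f(L/D)V²/(2g) = 0.02326·(2380/0.213)·0.9261²/(2·9.81) = 11.36 m
Δp = ρg·h_f = 822.0·9.81·11.36 = 91.62 kPa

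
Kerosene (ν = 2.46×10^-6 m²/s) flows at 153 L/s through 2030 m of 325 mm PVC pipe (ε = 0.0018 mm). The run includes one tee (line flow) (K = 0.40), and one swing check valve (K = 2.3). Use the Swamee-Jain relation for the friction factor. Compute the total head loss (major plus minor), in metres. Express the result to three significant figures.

V = 4Q/(πD²) = 1.844 m/s; V²/2g = 0.1734 m
Re = 2.44×10^5, ε/D = 5.54×10^-6 → f = 0.01501 (Swamee-Jain)
Major: h_f = f(L/D)·V²/2g = 0.01501·6246·0.1734 = 16.25 m
Minor: ΣK = 2.70; h_m = ΣK·V²/2g = 0.4681 m
Total H_L = 16.25 + 0.4681 = 16.72 m

H_L ≈ 16.7 m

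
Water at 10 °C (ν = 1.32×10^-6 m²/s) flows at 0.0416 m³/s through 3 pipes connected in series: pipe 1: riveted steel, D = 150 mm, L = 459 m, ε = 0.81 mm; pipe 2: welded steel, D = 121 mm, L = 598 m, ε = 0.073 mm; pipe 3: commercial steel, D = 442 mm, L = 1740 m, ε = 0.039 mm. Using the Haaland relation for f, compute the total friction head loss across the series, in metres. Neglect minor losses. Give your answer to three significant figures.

Pipe 1: V = 2.354 m/s, Re = 2.68×10^5, ε/D = 0.00540, f = 0.03146, h_1 = f(L/D)V²/2g = 27.19 m
Pipe 2: V = 3.618 m/s, Re = 3.32×10^5, ε/D = 6.03×10^-4, f = 0.01855, h_2 = f(L/D)V²/2g = 61.14 m
Pipe 3: V = 0.2711 m/s, Re = 9.08×10^4, ε/D = 8.82×10^-5, f = 0.01855, h_3 = f(L/D)V²/2g = 0.2736 m
Series → Q common, losses add: H = Σh = 88.60 m

H ≈ 88.6 m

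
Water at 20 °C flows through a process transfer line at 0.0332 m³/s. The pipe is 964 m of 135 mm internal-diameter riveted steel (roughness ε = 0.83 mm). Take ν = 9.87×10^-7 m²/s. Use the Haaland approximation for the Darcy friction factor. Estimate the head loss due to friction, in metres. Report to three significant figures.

V = 4Q/(πD²) = 4·0.0332/(π·0.135²) = 2.319 m/s
Re = VD/ν = 2.319·0.135/9.87×10^-7 = 3.17×10^5 → turbulent
ε/D = 0.83/135 = 0.00615
Haaland: f = 0.03267
h_f = f(L/D)V²/(2g) = 0.03267·(964/0.135)·2.319²/(2·9.81) = 63.96 m

h_f ≈ 64.0 m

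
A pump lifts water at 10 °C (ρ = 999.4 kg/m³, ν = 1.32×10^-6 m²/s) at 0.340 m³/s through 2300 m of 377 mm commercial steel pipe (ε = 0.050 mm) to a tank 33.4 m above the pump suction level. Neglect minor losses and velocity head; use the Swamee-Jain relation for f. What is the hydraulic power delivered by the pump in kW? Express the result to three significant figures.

P_hyd ≈ 247 kW

V = 4Q/(πD²) = 3.046 m/s; Re = 8.70×10^5; ε/D = 1.33×10^-4; f = 0.01411
h_f = f(L/D)V²/2g = 40.70 m
Total head H = z + h_f = 33.4 + 40.70 = 74.10 m
P_hyd = ρgQH = 999.4·9.81·0.340·74.10 = 247.0 kW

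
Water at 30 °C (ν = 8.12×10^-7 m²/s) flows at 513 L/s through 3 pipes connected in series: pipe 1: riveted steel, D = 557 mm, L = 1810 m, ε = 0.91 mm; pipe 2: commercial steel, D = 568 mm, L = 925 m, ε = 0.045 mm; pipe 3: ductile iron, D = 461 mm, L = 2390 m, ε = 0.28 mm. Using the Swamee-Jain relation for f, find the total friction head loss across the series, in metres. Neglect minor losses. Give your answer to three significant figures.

H ≈ 65.2 m

Pipe 1: V = 2.105 m/s, Re = 1.44×10^6, ε/D = 0.00163, f = 0.02242, h_1 = f(L/D)V²/2g = 16.46 m
Pipe 2: V = 2.025 m/s, Re = 1.42×10^6, ε/D = 7.92×10^-5, f = 0.01280, h_2 = f(L/D)V²/2g = 4.356 m
Pipe 3: V = 3.073 m/s, Re = 1.74×10^6, ε/D = 6.07×10^-4, f = 0.01778, h_3 = f(L/D)V²/2g = 44.38 m
Series → Q common, losses add: H = Σh = 65.20 m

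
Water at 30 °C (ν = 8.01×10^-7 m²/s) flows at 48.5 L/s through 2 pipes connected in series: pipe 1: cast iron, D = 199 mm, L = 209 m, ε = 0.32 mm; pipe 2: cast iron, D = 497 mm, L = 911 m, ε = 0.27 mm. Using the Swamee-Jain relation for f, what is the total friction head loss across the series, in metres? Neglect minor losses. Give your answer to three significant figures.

Pipe 1: V = 1.559 m/s, Re = 3.87×10^5, ε/D = 0.00161, f = 0.02280, h_1 = f(L/D)V²/2g = 2.968 m
Pipe 2: V = 0.2500 m/s, Re = 1.55×10^5, ε/D = 5.43×10^-4, f = 0.01961, h_2 = f(L/D)V²/2g = 0.1145 m
Series → Q common, losses add: H = Σh = 3.082 m

H ≈ 3.08 m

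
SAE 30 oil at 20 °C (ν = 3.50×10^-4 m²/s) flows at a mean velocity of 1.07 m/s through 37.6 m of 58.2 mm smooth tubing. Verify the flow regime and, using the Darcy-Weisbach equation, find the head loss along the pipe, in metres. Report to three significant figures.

h_f ≈ 13.6 m

Re = VD/ν = 1.07·0.05820/3.50×10^-4 = 178 → laminar (Re < 2300)
f = 64/Re = 0.3597
h_f = f(L/D)V²/(2g) = 0.3597·(37.6/0.05820)·1.07²/(2·9.81) = 13.56 m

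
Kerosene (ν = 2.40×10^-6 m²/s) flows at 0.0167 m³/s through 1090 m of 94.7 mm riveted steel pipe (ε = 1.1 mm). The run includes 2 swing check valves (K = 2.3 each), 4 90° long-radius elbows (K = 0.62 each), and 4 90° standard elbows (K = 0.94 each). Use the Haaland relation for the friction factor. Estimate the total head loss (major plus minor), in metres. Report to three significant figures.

H_L ≈ 137 m

V = 4Q/(πD²) = 2.371 m/s; V²/2g = 0.2865 m
Re = 9.36×10^4, ε/D = 0.0116 → f = 0.04053 (Haaland)
Major: h_f = f(L/D)·V²/2g = 0.04053·11510·0.2865 = 133.6 m
Minor: ΣK = 10.8; h_m = ΣK·V²/2g = 3.106 m
Total H_L = 133.6 + 3.106 = 136.8 m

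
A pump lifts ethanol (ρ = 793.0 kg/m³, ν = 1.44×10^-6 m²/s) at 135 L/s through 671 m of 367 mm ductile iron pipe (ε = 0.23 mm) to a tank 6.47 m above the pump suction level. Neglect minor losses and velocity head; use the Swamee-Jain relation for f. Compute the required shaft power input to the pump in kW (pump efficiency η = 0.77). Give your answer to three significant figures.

P_shaft ≈ 12.7 kW

V = 4Q/(πD²) = 1.276 m/s; Re = 3.25×10^5; ε/D = 6.27×10^-4; f = 0.01893
h_f = f(L/D)V²/2g = 2.873 m
Total head H = z + h_f = 6.47 + 2.873 = 9.343 m
P_hyd = ρgQH = 793.0·9.81·0.135·9.343 = 9.812 kW
P_shaft = P_hyd/η = 9.812/0.77 = 12.74 kW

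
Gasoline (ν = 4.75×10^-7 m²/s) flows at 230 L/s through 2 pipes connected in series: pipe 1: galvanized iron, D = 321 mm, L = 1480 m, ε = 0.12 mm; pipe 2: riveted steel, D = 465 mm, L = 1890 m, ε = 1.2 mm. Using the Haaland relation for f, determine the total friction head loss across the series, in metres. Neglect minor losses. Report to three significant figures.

H ≈ 39.9 m

Pipe 1: V = 2.842 m/s, Re = 1.92×10^6, ε/D = 3.74×10^-4, f = 0.01598, h_1 = f(L/D)V²/2g = 30.34 m
Pipe 2: V = 1.354 m/s, Re = 1.33×10^6, ε/D = 0.00258, f = 0.02525, h_2 = f(L/D)V²/2g = 9.593 m
Series → Q common, losses add: H = Σh = 39.93 m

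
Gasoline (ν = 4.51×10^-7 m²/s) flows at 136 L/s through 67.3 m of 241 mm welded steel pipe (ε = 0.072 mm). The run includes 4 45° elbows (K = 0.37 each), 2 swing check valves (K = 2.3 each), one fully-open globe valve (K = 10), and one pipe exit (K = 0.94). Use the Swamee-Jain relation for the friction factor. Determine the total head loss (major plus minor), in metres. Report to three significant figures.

H_L ≈ 9.67 m

V = 4Q/(πD²) = 2.981 m/s; V²/2g = 0.4530 m
Re = 1.59×10^6, ε/D = 2.99×10^-4 → f = 0.01548 (Swamee-Jain)
Major: h_f = f(L/D)·V²/2g = 0.01548·279.3·0.4530 = 1.958 m
Minor: ΣK = 17.0; h_m = ΣK·V²/2g = 7.711 m
Total H_L = 1.958 + 7.711 = 9.669 m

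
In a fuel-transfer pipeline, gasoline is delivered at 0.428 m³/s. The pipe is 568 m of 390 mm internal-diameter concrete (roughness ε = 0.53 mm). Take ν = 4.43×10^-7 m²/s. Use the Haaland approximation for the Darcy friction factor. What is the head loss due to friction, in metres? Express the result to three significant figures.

V = 4Q/(πD²) = 4·0.428/(π·0.390²) = 3.583 m/s
Re = VD/ν = 3.583·0.390/4.43×10^-7 = 3.15×10^6 → turbulent
ε/D = 0.53/390 = 0.00136
Haaland: f = 0.02130
h_f = f(L/D)V²/(2g) = 0.02130·(568/0.390)·3.583²/(2·9.81) = 20.30 m

h_f ≈ 20.3 m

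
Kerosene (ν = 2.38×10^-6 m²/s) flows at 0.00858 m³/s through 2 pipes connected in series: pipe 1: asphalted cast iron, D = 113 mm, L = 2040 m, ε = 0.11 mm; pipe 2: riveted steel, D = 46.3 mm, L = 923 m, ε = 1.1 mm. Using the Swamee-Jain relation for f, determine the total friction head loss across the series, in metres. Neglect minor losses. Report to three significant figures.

H ≈ 1400 m

Pipe 1: V = 0.8555 m/s, Re = 4.06×10^4, ε/D = 9.73×10^-4, f = 0.02483, h_1 = f(L/D)V²/2g = 16.72 m
Pipe 2: V = 5.096 m/s, Re = 9.91×10^4, ε/D = 0.0238, f = 0.05260, h_2 = f(L/D)V²/2g = 1388 m
Series → Q common, losses add: H = Σh = 1405 m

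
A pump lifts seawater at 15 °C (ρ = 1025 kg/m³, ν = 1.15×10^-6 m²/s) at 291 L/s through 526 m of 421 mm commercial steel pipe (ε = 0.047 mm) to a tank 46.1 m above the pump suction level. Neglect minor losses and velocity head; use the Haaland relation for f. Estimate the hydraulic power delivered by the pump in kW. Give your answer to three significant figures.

P_hyd ≈ 146 kW

V = 4Q/(πD²) = 2.090 m/s; Re = 7.65×10^5; ε/D = 1.12×10^-4; f = 0.01380
h_f = f(L/D)V²/2g = 3.839 m
Total head H = z + h_f = 46.1 + 3.839 = 49.94 m
P_hyd = ρgQH = 1025·9.81·0.291·49.94 = 146.1 kW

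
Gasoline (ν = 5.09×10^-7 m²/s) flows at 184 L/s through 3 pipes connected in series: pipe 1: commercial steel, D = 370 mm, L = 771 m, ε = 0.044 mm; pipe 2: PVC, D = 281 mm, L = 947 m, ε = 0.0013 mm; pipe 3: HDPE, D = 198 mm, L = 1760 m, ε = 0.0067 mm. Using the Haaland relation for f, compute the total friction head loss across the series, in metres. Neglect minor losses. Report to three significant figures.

Pipe 1: V = 1.711 m/s, Re = 1.24×10^6, ε/D = 1.19×10^-4, f = 0.01340, h_1 = f(L/D)V²/2g = 4.166 m
Pipe 2: V = 2.967 m/s, Re = 1.64×10^6, ε/D = 4.63×10^-6, f = 0.01079, h_2 = f(L/D)V²/2g = 16.32 m
Pipe 3: V = 5.976 m/s, Re = 2.32×10^6, ε/D = 3.38×10^-5, f = 0.01116, h_3 = f(L/D)V²/2g = 180.6 m
Series → Q common, losses add: H = Σh = 201.1 m

H ≈ 201 m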